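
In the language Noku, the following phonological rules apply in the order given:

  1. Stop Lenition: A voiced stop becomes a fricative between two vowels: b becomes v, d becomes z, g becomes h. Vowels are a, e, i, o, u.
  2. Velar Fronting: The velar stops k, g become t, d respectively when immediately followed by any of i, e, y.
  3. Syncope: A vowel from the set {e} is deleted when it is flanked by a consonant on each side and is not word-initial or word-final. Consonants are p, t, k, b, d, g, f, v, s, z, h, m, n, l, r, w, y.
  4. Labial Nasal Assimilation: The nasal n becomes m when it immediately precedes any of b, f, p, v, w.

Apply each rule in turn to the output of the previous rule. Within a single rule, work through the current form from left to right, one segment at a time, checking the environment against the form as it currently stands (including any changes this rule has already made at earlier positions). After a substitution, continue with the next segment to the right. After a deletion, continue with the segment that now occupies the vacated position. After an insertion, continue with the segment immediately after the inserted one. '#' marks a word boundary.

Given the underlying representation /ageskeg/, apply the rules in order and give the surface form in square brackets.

[ahstg]

1 Stop Lenition: [ageskeg] → [aheskeg]
2 Velar Fronting: [aheskeg] → [ahesteg]
3 Syncope: [ahesteg] → [ahstg]
4 Labial Nasal Assimilation: no change — [ahstg]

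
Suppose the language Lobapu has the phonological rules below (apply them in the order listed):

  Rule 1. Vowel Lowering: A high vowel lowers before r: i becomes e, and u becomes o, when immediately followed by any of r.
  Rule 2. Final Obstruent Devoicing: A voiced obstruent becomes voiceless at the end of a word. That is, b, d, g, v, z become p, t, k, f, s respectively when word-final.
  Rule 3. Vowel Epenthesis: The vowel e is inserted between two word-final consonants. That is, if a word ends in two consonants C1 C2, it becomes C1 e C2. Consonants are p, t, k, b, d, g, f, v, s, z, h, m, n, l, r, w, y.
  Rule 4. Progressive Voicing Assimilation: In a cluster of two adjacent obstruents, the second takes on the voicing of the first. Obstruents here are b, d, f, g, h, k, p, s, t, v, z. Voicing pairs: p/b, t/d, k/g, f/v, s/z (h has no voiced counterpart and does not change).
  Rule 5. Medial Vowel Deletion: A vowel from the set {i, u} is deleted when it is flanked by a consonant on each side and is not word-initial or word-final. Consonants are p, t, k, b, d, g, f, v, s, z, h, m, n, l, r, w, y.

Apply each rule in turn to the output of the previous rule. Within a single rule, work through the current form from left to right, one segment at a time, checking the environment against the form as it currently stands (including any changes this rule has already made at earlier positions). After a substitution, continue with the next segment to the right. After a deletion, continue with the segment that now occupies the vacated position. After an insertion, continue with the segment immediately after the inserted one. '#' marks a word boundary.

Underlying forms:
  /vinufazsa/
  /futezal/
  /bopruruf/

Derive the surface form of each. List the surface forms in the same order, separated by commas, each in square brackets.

/vinufazsa/:
  Rule 1 Vowel Lowering: no change — [vinufazsa]
  Rule 2 Final Obstruent Devoicing: no change — [vinufazsa]
  Rule 3 Vowel Epenthesis: no change — [vinufazsa]
  Rule 4 Progressive Voicing Assimilation: [vinufazsa] → [vinufazza]
  Rule 5 Medial Vowel Deletion: [vinufazza] → [vnfazza]
/futezal/:
  Rule 1 Vowel Lowering: no change — [futezal]
  Rule 2 Final Obstruent Devoicing: no change — [futezal]
  Rule 3 Vowel Epenthesis: no change — [futezal]
  Rule 4 Progressive Voicing Assimilation: no change — [futezal]
  Rule 5 Medial Vowel Deletion: [futezal] → [ftezal]
/bopruruf/:
  Rule 1 Vowel Lowering: [bopruruf] → [boproruf]
  Rule 2 Final Obstruent Devoicing: no change — [boproruf]
  Rule 3 Vowel Epenthesis: no change — [boproruf]
  Rule 4 Progressive Voicing Assimilation: no change — [boproruf]
  Rule 5 Medial Vowel Deletion: [boproruf] → [boprorf]

[vnfazza], [ftezal], [boprorf]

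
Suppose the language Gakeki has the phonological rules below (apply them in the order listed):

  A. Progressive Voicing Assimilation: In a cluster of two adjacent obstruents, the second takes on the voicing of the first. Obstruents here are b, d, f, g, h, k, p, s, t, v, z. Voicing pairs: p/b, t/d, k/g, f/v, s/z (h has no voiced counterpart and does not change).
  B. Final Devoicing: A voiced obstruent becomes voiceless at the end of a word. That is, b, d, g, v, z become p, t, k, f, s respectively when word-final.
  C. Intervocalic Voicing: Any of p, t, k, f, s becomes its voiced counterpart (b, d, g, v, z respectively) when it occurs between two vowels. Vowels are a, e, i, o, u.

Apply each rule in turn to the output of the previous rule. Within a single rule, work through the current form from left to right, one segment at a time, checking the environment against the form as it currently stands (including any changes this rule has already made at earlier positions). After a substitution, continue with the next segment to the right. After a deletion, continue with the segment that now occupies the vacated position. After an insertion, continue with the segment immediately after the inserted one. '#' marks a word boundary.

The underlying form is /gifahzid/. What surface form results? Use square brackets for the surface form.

[givahsit]

A Progressive Voicing Assimilation: [gifahzid] → [gifahsid]
B Final Devoicing: [gifahsid] → [gifahsit]
C Intervocalic Voicing: [gifahsit] → [givahsit]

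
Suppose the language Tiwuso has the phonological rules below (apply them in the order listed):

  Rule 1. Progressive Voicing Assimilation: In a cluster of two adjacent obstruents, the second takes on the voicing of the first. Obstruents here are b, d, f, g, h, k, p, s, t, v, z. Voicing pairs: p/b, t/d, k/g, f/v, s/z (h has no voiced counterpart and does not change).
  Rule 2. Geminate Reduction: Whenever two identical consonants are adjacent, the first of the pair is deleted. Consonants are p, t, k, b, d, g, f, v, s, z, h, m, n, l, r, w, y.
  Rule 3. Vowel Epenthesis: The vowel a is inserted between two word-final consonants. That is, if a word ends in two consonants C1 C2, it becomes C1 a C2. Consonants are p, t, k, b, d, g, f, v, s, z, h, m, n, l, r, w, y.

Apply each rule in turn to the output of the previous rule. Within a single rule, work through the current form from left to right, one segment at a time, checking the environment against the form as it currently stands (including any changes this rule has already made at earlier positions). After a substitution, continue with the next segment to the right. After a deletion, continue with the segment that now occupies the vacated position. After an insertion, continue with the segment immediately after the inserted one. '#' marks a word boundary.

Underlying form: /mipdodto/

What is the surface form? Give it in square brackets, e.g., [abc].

[miptodo]

Rule 1 Progressive Voicing Assimilation: [mipdodto] → [miptoddo]
Rule 2 Geminate Reduction: [miptoddo] → [miptodo]
Rule 3 Vowel Epenthesis: no change — [miptodo]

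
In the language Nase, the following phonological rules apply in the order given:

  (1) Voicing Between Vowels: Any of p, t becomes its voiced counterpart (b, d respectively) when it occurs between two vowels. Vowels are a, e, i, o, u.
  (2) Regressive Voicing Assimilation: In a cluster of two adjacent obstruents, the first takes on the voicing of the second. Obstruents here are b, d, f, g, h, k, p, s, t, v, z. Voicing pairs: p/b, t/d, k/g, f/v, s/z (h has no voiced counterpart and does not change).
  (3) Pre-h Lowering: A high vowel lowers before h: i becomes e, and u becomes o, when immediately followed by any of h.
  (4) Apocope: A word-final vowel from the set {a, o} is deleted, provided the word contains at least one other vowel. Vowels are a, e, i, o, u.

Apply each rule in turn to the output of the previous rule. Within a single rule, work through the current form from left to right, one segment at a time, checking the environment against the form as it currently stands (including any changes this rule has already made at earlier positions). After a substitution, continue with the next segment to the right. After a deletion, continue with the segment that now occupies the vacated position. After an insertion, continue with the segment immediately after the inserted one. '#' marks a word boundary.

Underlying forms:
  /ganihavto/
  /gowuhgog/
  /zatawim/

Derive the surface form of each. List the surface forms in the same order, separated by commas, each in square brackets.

/ganihavto/:
  (1) Voicing Between Vowels: no change — [ganihavto]
  (2) Regressive Voicing Assimilation: [ganihavto] → [ganihafto]
  (3) Pre-h Lowering: [ganihafto] → [ganehafto]
  (4) Apocope: [ganehafto] → [ganehaft]
/gowuhgog/:
  (1) Voicing Between Vowels: no change — [gowuhgog]
  (2) Regressive Voicing Assimilation: no change — [gowuhgog]
  (3) Pre-h Lowering: [gowuhgog] → [gowohgog]
  (4) Apocope: no change — [gowohgog]
/zatawim/:
  (1) Voicing Between Vowels: [zatawim] → [zadawim]
  (2) Regressive Voicing Assimilation: no change — [zadawim]
  (3) Pre-h Lowering: no change — [zadawim]
  (4) Apocope: no change — [zadawim]

[ganehaft], [gowohgog], [zadawim]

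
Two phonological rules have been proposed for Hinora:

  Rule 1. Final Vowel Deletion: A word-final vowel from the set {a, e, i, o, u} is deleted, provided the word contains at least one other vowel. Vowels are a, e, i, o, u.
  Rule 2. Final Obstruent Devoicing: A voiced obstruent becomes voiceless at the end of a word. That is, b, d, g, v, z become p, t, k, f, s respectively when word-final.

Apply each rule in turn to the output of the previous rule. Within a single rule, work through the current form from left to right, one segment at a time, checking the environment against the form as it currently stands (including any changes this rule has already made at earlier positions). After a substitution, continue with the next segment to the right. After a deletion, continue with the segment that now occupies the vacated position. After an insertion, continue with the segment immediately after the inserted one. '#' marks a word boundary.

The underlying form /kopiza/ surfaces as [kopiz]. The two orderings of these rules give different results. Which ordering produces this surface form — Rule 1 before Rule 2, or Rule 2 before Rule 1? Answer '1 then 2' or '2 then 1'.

Order 1 then 2:
  1 Final Vowel Deletion: [kopiza] → [kopiz]
  2 Final Obstruent Devoicing: [kopiz] → [kopis]
  result: [kopis]
Order 2 then 1:
  2 Final Obstruent Devoicing: no change — [kopiza]
  1 Final Vowel Deletion: [kopiza] → [kopiz]
  result: [kopiz]

2 then 1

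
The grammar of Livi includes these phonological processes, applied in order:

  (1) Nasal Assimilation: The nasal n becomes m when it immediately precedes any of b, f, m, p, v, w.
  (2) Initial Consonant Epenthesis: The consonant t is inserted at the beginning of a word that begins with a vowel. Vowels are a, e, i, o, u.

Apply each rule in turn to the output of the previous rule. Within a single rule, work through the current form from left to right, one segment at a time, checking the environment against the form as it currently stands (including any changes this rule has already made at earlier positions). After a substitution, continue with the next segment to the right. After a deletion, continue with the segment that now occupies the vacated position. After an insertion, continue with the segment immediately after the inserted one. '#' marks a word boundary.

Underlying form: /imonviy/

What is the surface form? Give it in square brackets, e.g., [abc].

[timomviy]

(1) Nasal Assimilation: [imonviy] → [imomviy]
(2) Initial Consonant Epenthesis: [imomviy] → [timomviy]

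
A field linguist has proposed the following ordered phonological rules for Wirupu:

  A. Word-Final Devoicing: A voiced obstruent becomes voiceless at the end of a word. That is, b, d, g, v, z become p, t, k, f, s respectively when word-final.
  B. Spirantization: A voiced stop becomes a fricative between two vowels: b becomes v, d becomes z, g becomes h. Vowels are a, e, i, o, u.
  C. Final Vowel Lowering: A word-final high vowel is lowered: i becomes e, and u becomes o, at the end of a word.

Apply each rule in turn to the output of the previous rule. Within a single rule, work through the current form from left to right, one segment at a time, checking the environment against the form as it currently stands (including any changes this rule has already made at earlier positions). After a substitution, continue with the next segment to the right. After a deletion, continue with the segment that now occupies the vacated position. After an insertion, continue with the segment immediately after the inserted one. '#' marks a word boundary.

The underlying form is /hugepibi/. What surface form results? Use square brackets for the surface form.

A Word-Final Devoicing: no change — [hugepibi]
B Spirantization: [hugepibi] → [huhepivi]
C Final Vowel Lowering: [huhepivi] → [huhepive]

[huhepive]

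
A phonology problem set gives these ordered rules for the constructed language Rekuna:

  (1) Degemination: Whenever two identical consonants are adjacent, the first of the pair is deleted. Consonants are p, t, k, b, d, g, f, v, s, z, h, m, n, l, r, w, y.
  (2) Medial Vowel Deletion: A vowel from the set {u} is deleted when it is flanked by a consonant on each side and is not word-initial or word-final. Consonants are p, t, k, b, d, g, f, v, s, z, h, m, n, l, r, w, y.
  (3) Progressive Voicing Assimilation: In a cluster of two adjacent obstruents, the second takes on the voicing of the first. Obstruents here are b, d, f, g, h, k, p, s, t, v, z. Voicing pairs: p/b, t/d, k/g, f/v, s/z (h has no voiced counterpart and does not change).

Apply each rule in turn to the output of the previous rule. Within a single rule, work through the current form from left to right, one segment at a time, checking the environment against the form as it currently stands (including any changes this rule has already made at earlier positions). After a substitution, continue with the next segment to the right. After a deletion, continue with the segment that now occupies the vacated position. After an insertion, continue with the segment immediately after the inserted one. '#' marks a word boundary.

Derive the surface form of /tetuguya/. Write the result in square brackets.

(1) Degemination: no change — [tetuguya]
(2) Medial Vowel Deletion: [tetuguya] → [tetgya]
(3) Progressive Voicing Assimilation: [tetgya] → [tetkya]

[tetkya]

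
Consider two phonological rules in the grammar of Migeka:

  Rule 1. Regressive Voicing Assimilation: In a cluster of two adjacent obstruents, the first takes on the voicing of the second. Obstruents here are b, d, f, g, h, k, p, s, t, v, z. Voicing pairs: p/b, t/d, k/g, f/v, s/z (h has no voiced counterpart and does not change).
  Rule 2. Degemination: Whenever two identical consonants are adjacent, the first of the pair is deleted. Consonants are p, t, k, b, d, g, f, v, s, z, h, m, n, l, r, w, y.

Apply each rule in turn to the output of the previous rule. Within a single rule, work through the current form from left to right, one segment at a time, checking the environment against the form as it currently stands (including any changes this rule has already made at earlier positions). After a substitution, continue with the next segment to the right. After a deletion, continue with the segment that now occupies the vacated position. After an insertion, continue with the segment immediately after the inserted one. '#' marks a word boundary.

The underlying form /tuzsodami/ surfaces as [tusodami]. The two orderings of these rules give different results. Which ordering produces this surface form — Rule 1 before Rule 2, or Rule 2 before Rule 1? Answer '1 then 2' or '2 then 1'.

Order 1 then 2:
  1 Regressive Voicing Assimilation: [tuzsodami] → [tussodami]
  2 Degemination: [tussodami] → [tusodami]
  result: [tusodami]
Order 2 then 1:
  2 Degemination: no change — [tuzsodami]
  1 Regressive Voicing Assimilation: [tuzsodami] → [tussodami]
  result: [tussodami]

1 then 2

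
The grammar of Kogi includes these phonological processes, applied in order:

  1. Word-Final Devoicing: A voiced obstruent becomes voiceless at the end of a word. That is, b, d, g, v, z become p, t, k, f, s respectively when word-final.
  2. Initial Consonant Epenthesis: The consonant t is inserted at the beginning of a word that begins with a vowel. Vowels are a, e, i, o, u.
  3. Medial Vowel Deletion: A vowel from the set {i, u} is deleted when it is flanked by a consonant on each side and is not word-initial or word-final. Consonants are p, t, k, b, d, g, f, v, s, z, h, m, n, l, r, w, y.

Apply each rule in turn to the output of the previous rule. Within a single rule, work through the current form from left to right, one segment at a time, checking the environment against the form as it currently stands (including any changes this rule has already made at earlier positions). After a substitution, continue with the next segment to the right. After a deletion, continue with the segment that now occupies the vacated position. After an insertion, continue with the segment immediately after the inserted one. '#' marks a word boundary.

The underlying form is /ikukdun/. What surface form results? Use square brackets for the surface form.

[tkkdn]

1 Word-Final Devoicing: no change — [ikukdun]
2 Initial Consonant Epenthesis: [ikukdun] → [tikukdun]
3 Medial Vowel Deletion: [tikukdun] → [tkkdn]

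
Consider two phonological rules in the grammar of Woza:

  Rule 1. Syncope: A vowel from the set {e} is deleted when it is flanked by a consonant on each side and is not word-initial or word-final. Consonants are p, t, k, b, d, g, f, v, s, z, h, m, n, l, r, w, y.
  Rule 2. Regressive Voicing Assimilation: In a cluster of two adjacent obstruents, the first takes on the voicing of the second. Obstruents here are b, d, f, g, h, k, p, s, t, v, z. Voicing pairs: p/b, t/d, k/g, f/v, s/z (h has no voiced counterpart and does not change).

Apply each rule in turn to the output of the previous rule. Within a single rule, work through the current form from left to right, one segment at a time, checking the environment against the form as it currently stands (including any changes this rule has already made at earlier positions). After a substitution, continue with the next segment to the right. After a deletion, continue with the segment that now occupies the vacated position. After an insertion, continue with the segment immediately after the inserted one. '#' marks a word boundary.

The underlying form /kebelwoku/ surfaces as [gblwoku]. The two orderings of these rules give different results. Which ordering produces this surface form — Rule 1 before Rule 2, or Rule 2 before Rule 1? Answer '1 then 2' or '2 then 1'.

1 then 2

Order 1 then 2:
  1 Syncope: [kebelwoku] → [kblwoku]
  2 Regressive Voicing Assimilation: [kblwoku] → [gblwoku]
  result: [gblwoku]
Order 2 then 1:
  2 Regressive Voicing Assimilation: no change — [kebelwoku]
  1 Syncope: [kebelwoku] → [kblwoku]
  result: [kblwoku]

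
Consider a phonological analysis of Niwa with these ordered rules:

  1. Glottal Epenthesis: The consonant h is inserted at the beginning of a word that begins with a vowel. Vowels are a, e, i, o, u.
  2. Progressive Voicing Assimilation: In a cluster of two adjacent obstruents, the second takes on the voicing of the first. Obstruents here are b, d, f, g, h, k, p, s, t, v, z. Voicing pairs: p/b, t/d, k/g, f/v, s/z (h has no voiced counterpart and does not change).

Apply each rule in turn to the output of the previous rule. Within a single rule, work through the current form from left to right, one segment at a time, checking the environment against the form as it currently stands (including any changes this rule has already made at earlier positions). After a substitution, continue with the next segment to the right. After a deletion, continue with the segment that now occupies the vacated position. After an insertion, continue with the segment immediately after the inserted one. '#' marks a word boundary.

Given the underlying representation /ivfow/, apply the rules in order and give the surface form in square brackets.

1 Glottal Epenthesis: [ivfow] → [hivfow]
2 Progressive Voicing Assimilation: [hivfow] → [hivvow]

[hivvow]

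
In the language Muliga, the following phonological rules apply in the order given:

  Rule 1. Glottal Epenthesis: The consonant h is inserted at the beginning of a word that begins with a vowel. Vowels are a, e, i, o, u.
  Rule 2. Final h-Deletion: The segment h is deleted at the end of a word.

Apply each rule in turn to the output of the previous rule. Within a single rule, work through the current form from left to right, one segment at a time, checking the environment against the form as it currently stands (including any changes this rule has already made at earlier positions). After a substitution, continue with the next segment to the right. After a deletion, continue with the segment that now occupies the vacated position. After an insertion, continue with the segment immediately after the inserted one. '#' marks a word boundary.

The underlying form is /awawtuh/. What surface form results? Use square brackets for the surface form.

Rule 1 Glottal Epenthesis: [awawtuh] → [hawawtuh]
Rule 2 Final h-Deletion: [hawawtuh] → [hawawtu]

[hawawtu]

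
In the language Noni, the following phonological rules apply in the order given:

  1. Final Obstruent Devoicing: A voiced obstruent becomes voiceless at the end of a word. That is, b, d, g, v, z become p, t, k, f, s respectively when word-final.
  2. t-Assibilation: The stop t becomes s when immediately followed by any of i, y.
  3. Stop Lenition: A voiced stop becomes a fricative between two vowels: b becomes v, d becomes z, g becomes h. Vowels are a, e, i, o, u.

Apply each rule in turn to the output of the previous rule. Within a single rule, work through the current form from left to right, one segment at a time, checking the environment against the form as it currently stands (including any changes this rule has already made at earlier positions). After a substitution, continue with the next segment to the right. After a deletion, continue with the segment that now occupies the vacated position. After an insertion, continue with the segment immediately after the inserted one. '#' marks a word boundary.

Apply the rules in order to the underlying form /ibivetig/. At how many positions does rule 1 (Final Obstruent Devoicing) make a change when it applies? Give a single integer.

1 Final Obstruent Devoicing: [ibivetig] → [ibivetik]
2 t-Assibilation: [ibivetik] → [ibivesik]
3 Stop Lenition: [ibivesik] → [ivivesik]
Rule 1 changed 1 position(s).

1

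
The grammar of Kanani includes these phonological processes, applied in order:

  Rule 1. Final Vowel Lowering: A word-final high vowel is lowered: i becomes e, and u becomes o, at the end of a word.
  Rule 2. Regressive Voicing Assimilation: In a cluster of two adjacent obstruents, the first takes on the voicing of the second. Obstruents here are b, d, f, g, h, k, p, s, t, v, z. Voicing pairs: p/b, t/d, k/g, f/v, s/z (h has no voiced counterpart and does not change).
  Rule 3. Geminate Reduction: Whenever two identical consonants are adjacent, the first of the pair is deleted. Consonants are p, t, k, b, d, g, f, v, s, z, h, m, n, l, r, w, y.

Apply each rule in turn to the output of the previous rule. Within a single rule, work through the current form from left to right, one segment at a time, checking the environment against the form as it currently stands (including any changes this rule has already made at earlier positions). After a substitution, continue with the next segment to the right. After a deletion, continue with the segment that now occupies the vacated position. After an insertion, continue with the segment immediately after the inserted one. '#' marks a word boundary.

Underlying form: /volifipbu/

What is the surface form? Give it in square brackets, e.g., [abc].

Rule 1 Final Vowel Lowering: [volifipbu] → [volifipbo]
Rule 2 Regressive Voicing Assimilation: [volifipbo] → [volifibbo]
Rule 3 Geminate Reduction: [volifibbo] → [volifibo]

[volifibo]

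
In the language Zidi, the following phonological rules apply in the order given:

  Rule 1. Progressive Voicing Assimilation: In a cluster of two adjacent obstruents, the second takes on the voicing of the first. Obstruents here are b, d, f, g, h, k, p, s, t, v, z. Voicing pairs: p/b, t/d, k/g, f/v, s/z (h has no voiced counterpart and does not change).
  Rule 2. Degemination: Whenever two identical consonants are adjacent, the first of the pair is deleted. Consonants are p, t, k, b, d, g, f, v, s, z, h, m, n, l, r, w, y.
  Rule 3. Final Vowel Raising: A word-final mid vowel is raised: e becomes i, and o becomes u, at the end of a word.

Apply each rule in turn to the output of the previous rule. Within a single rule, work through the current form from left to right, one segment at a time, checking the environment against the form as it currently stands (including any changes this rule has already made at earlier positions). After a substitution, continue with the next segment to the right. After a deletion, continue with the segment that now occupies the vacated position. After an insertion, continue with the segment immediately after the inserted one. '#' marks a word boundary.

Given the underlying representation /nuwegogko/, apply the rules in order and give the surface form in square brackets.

Rule 1 Progressive Voicing Assimilation: [nuwegogko] → [nuwegoggo]
Rule 2 Degemination: [nuwegoggo] → [nuwegogo]
Rule 3 Final Vowel Raising: [nuwegogo] → [nuwegogu]

[nuwegogu]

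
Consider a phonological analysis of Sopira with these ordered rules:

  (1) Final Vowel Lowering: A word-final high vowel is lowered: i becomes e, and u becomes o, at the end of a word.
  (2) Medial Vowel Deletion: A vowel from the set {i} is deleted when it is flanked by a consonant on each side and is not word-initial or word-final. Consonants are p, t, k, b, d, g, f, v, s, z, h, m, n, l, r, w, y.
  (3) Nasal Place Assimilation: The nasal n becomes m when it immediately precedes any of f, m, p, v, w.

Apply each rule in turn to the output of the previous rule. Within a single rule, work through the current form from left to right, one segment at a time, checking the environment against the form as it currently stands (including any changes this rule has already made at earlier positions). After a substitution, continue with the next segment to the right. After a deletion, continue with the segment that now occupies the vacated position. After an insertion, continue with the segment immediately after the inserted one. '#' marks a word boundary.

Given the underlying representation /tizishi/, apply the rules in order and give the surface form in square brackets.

(1) Final Vowel Lowering: [tizishi] → [tizishe]
(2) Medial Vowel Deletion: [tizishe] → [tzshe]
(3) Nasal Place Assimilation: no change — [tzshe]

[tzshe]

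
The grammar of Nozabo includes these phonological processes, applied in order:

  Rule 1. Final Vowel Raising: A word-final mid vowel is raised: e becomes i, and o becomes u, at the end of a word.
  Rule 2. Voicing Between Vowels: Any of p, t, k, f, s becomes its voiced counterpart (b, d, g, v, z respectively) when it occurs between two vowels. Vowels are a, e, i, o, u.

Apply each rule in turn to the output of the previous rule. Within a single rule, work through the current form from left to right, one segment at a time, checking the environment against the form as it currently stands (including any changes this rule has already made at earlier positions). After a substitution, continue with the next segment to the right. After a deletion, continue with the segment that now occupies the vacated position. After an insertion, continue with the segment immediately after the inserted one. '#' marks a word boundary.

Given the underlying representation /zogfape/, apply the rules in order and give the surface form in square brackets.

Rule 1 Final Vowel Raising: [zogfape] → [zogfapi]
Rule 2 Voicing Between Vowels: [zogfapi] → [zogfabi]

[zogfabi]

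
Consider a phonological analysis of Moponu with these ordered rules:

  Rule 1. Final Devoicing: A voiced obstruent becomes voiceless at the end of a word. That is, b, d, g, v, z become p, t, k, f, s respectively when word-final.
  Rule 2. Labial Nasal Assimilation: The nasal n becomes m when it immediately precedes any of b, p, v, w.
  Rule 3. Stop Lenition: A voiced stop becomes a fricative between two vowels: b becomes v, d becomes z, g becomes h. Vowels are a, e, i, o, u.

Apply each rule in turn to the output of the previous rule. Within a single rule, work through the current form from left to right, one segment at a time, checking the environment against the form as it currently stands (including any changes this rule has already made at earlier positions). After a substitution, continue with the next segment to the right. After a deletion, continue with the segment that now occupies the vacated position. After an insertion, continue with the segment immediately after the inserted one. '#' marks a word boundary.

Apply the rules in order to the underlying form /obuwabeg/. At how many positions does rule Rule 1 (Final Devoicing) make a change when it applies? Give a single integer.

1

Rule 1 Final Devoicing: [obuwabeg] → [obuwabek]
Rule 2 Labial Nasal Assimilation: no change — [obuwabek]
Rule 3 Stop Lenition: [obuwabek] → [ovuwavek]
Rule Rule 1 changed 1 position(s).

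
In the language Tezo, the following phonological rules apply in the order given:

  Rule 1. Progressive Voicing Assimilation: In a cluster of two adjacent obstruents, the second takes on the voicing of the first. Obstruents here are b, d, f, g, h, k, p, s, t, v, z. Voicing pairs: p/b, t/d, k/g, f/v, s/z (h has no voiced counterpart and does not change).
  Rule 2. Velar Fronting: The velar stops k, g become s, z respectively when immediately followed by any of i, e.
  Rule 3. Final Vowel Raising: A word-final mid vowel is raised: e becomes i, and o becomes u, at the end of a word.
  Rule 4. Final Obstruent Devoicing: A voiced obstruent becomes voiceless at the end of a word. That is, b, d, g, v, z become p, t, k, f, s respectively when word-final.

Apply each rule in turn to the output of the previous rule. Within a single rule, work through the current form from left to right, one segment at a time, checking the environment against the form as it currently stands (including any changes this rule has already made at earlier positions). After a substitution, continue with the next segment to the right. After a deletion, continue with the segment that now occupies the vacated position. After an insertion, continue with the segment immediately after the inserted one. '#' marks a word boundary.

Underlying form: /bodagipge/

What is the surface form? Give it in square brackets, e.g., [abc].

Rule 1 Progressive Voicing Assimilation: [bodagipge] → [bodagipke]
Rule 2 Velar Fronting: [bodagipke] → [bodazipse]
Rule 3 Final Vowel Raising: [bodazipse] → [bodazipsi]
Rule 4 Final Obstruent Devoicing: no change — [bodazipsi]

[bodazipsi]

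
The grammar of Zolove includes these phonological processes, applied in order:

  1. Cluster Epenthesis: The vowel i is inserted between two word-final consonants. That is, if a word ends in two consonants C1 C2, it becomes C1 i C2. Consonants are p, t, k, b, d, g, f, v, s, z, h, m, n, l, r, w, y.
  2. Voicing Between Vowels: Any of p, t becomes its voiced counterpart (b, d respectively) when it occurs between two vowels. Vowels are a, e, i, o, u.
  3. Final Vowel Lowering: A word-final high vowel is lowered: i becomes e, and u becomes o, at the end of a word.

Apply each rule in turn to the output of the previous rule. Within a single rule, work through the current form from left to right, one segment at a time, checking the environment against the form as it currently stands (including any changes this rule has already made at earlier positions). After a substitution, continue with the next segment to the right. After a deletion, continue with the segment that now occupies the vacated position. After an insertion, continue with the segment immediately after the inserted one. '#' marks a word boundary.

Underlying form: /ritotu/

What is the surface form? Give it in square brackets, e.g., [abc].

1 Cluster Epenthesis: no change — [ritotu]
2 Voicing Between Vowels: [ritotu] → [ridodu]
3 Final Vowel Lowering: [ridodu] → [ridodo]

[ridodo]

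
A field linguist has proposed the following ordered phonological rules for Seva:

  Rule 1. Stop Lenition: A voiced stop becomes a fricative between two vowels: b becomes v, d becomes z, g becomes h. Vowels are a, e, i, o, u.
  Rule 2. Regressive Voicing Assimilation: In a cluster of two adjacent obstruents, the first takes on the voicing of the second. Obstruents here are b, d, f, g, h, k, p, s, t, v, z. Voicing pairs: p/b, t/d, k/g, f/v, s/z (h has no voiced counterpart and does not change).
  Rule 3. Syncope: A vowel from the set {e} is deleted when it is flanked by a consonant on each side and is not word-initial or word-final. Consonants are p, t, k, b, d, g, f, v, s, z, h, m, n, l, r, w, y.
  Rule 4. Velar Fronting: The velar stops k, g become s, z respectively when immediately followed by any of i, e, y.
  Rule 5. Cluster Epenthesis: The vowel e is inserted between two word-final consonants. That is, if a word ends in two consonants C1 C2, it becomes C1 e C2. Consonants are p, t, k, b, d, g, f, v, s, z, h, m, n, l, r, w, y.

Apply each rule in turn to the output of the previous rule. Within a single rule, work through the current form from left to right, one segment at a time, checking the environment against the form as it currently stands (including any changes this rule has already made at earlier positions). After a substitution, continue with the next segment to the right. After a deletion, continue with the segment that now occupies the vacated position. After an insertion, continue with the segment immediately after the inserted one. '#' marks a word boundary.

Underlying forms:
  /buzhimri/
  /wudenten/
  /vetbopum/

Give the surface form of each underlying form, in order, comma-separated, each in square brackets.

/buzhimri/:
  Rule 1 Stop Lenition: no change — [buzhimri]
  Rule 2 Regressive Voicing Assimilation: [buzhimri] → [bushimri]
  Rule 3 Syncope: no change — [bushimri]
  Rule 4 Velar Fronting: no change — [bushimri]
  Rule 5 Cluster Epenthesis: no change — [bushimri]
/wudenten/:
  Rule 1 Stop Lenition: [wudenten] → [wuzenten]
  Rule 2 Regressive Voicing Assimilation: no change — [wuzenten]
  Rule 3 Syncope: [wuzenten] → [wuzntn]
  Rule 4 Velar Fronting: no change — [wuzntn]
  Rule 5 Cluster Epenthesis: [wuzntn] → [wuznten]
/vetbopum/:
  Rule 1 Stop Lenition: no change — [vetbopum]
  Rule 2 Regressive Voicing Assimilation: [vetbopum] → [vedbopum]
  Rule 3 Syncope: [vedbopum] → [vdbopum]
  Rule 4 Velar Fronting: no change — [vdbopum]
  Rule 5 Cluster Epenthesis: no change — [vdbopum]

[bushimri], [wuznten], [vdbopum]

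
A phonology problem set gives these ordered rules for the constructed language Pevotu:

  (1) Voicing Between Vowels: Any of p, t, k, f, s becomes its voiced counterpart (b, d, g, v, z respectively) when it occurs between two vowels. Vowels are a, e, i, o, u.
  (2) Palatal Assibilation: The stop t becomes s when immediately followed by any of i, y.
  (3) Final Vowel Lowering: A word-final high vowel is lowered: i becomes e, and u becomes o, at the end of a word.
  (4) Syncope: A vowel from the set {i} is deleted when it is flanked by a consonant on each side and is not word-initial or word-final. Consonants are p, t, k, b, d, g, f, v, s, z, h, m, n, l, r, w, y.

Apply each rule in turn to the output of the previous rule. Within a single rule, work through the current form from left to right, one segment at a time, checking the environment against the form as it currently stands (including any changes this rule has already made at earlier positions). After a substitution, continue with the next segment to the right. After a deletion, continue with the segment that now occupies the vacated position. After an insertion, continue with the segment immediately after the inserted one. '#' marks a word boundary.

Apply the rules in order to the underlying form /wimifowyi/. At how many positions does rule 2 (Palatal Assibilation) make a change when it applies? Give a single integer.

(1) Voicing Between Vowels: [wimifowyi] → [wimivowyi]
(2) Palatal Assibilation: no change — [wimivowyi]
(3) Final Vowel Lowering: [wimivowyi] → [wimivowye]
(4) Syncope: [wimivowye] → [wmvowye]
Rule 2 changed 0 position(s).

0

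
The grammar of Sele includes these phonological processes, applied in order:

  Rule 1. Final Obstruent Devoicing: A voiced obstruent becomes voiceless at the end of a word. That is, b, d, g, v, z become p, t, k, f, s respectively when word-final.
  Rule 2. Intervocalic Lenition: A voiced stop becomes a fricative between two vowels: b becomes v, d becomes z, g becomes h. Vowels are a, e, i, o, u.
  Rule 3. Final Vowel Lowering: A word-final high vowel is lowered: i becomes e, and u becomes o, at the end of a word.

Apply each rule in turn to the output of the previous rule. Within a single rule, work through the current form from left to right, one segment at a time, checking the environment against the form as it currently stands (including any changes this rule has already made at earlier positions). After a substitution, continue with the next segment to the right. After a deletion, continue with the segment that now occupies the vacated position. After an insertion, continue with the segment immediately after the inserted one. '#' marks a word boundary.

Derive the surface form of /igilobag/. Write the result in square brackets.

[ihilovak]

Rule 1 Final Obstruent Devoicing: [igilobag] → [igilobak]
Rule 2 Intervocalic Lenition: [igilobak] → [ihilovak]
Rule 3 Final Vowel Lowering: no change — [ihilovak]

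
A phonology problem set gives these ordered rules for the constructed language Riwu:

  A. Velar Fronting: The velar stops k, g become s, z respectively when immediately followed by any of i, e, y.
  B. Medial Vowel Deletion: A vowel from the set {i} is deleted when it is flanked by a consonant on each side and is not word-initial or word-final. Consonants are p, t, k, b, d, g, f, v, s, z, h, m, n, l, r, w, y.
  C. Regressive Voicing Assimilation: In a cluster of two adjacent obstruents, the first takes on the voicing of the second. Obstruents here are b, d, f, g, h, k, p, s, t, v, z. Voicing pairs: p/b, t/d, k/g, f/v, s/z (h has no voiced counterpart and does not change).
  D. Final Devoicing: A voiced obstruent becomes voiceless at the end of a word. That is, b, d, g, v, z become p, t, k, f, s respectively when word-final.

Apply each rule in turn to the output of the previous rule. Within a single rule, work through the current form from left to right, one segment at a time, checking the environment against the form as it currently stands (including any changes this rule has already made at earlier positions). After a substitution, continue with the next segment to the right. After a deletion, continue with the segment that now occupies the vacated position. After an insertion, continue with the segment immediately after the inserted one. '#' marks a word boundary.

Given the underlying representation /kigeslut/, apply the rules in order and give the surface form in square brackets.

[zzeslut]

A Velar Fronting: [kigeslut] → [sizeslut]
B Medial Vowel Deletion: [sizeslut] → [szeslut]
C Regressive Voicing Assimilation: [szeslut] → [zzeslut]
D Final Devoicing: no change — [zzeslut]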